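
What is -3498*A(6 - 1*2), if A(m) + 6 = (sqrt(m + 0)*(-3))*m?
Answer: 104940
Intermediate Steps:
A(m) = -6 - 3*m**(3/2) (A(m) = -6 + (sqrt(m + 0)*(-3))*m = -6 + (sqrt(m)*(-3))*m = -6 + (-3*sqrt(m))*m = -6 - 3*m**(3/2))
-3498*A(6 - 1*2) = -3498*(-6 - 3*(6 - 1*2)**(3/2)) = -3498*(-6 - 3*(6 - 2)**(3/2)) = -3498*(-6 - 3*4**(3/2)) = -3498*(-6 - 3*8) = -3498*(-6 - 24) = -3498*(-30) = -1*(-104940) = 104940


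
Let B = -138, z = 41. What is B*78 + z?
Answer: -10723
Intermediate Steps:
B*78 + z = -138*78 + 41 = -10764 + 41 = -10723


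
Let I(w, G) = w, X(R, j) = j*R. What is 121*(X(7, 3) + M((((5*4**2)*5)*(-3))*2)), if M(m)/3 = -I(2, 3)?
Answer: 1815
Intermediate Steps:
X(R, j) = R*j
M(m) = -6 (M(m) = 3*(-1*2) = 3*(-2) = -6)
121*(X(7, 3) + M((((5*4**2)*5)*(-3))*2)) = 121*(7*3 - 6) = 121*(21 - 6) = 121*15 = 1815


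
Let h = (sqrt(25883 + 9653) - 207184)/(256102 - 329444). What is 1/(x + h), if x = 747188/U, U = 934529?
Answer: 1064171477345204619011/3857020348127100458103 + 32026414393461311*sqrt(2221)/7714040696254200916206 ≈ 0.27610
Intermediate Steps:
x = 747188/934529 ≈ 0.79953
h = 103592/36671 - 2*sqrt(2221)/36671 (h = (sqrt(35536) - 207184)/(-73342) = (4*sqrt(2221) - 207184)*(-1/73342) = (-207184 + 4*sqrt(2221))*(-1/73342) = 103592/36671 - 2*sqrt(2221)/36671 ≈ 2.8223)
1/(x + h) = 1/(747188/934529 + (103592/36671 - 2*sqrt(2221)/36671)) = 1/(124209859316/34270112959 - 2*sqrt(2221)/36671)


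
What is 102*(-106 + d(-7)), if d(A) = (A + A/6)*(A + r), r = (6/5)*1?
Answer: -29903/5 ≈ -5980.6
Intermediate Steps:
r = 6/5 (r = (6*(1/5))*1 = (6/5)*1 = 6/5 ≈ 1.2000)
d(A) = 7*A*(6/5 + A)/6 (d(A) = (A + A/6)*(A + 6/5) = (A + A*(1/6))*(6/5 + A) = (A + A/6)*(6/5 + A) = (7*A/6)*(6/5 + A) = 7*A*(6/5 + A)/6)
102*(-106 + d(-7)) = 102*(-106 + (7/30)*(-7)*(6 + 5*(-7))) = 102*(-106 + (7/30)*(-7)*(6 - 35)) = 102*(-106 + (7/30)*(-7)*(-29)) = 102*(-106 + 1421/30) = 102*(-1759/30) = -29903/5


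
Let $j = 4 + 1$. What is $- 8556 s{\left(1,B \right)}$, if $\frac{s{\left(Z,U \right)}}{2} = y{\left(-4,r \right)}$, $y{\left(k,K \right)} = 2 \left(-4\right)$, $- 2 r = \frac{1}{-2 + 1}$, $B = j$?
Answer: $136896$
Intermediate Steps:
$j = 5$
$B = 5$
$r = \frac{1}{2}$ ($r = - \frac{1}{2 \left(-2 + 1\right)} = - \frac{1}{2 \left(-1\right)} = \left(- \frac{1}{2}\right) \left(-1\right) = \frac{1}{2} \approx 0.5$)
$y{\left(k,K \right)} = -8$
$s{\left(Z,U \right)} = -16$ ($s{\left(Z,U \right)} = 2 \left(-8\right) = -16$)
$- 8556 s{\left(1,B \right)} = \left(-8556\right) \left(-16\right) = 136896$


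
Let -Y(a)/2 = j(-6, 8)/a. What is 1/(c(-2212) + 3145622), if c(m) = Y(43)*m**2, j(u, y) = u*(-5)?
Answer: -43/158314894 ≈ -2.7161e-7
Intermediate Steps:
j(u, y) = -5*u
Y(a) = -60/a (Y(a) = -2*(-5*(-6))/a = -60/a)
c(m) = -60*m**2/43 (c(m) = (-60/43)*m**2 = (-60*1/43)*m**2 = -60*m**2/43)
1/(c(-2212) + 3145622) = 1/(-60/43*(-2212)**2 + 3145622) = 1/(-60/43*4892944 + 3145622) = 1/(-293576640/43 + 3145622) = 1/(-158314894/43) = -43/158314894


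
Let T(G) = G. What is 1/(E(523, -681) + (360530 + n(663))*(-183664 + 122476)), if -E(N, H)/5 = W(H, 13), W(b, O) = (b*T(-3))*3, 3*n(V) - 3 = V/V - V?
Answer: -1/22046699321 ≈ -4.5358e-11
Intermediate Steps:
n(V) = 4/3 - V/3 (n(V) = 1 + (V/V - V)/3 = 1 + (1 - V)/3 = 1 + (1/3 - V/3) = 4/3 - V/3)
W(b, O) = -9*b (W(b, O) = (b*(-3))*3 = -3*b*3 = -9*b)
E(N, H) = 45*H (E(N, H) = -(-45)*H = 45*H)
1/(E(523, -681) + (360530 + n(663))*(-183664 + 122476)) = 1/(45*(-681) + (360530 + (4/3 - 1/3*663))*(-183664 + 122476)) = 1/(-30645 + (360530 + (4/3 - 221))*(-61188)) = 1/(-30645 + (360530 - 659/3)*(-61188)) = 1/(-30645 + (1080931/3)*(-61188)) = 1/(-30645 - 22046668676) = 1/(-22046699321) = -1/22046699321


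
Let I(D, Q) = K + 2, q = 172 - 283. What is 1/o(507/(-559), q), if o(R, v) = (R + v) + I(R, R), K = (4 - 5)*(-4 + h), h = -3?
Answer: -43/4425 ≈ -0.0097175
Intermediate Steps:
K = 7 (K = (4 - 5)*(-4 - 3) = -1*(-7) = 7)
q = -111
I(D, Q) = 9 (I(D, Q) = 7 + 2 = 9)
o(R, v) = 9 + R + v (o(R, v) = (R + v) + 9 = 9 + R + v)
1/o(507/(-559), q) = 1/(9 + 507/(-559) - 111) = 1/(9 + 507*(-1/559) - 111) = 1/(9 - 39/43 - 111) = 1/(-4425/43) = -43/4425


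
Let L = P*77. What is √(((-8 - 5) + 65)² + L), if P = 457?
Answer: √37893 ≈ 194.66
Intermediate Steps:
L = 35189 (L = 457*77 = 35189)
√(((-8 - 5) + 65)² + L) = √(((-8 - 5) + 65)² + 35189) = √((-13 + 65)² + 35189) = √(52² + 35189) = √(2704 + 35189) = √37893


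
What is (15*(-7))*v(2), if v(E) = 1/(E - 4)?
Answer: 105/2 ≈ 52.500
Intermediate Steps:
v(E) = 1/(-4 + E)
(15*(-7))*v(2) = (15*(-7))/(-4 + 2) = -105/(-2) = -105*(-1/2) = 105/2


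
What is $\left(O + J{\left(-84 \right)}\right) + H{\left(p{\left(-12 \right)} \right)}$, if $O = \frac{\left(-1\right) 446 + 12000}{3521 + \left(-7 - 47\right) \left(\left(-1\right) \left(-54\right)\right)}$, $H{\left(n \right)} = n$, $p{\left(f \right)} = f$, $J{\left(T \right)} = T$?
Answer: $- \frac{46526}{605} \approx -76.902$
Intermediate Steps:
$O = \frac{11554}{605}$ ($O = \frac{-446 + 12000}{3521 - 2916} = \frac{11554}{3521 - 2916} = \frac{11554}{605} \approx 19.098$)
$\left(O + J{\left(-84 \right)}\right) + H{\left(p{\left(-12 \right)} \right)} = \left(\frac{11554}{605} - 84\right) - 12 = - \frac{39266}{605} - 12 = - \frac{46526}{605}$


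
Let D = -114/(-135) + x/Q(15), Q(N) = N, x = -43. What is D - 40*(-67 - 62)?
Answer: 232109/45 ≈ 5158.0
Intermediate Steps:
D = -91/45 (D = -114/(-135) - 43/15 = -114*(-1/135) - 43*1/15 = 38/45 - 43/15 = -91/45 ≈ -2.0222)
D - 40*(-67 - 62) = -91/45 - 40*(-67 - 62) = -91/45 - 40*(-129) = -91/45 + 5160 = 232109/45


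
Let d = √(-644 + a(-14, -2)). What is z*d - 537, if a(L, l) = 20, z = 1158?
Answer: -537 + 4632*I*√39 ≈ -537.0 + 28927.0*I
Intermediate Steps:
d = 4*I*√39 (d = √(-644 + 20) = √(-624) = 4*I*√39 ≈ 24.98*I)
z*d - 537 = 1158*(4*I*√39) - 537 = 4632*I*√39 - 537 = -537 + 4632*I*√39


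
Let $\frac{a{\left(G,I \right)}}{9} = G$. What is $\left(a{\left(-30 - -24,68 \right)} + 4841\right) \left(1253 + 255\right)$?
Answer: $7218796$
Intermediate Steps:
$a{\left(G,I \right)} = 9 G$
$\left(a{\left(-30 - -24,68 \right)} + 4841\right) \left(1253 + 255\right) = \left(9 \left(-30 - -24\right) + 4841\right) \left(1253 + 255\right) = \left(9 \left(-30 + 24\right) + 4841\right) 1508 = \left(9 \left(-6\right) + 4841\right) 1508 = \left(-54 + 4841\right) 1508 = 4787 \cdot 1508 = 7218796$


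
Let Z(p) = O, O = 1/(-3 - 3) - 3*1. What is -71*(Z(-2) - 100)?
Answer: 43949/6 ≈ 7324.8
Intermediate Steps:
O = -19/6 (O = 1/(-6) - 3 = -⅙ - 3 = -19/6 ≈ -3.1667)
Z(p) = -19/6
-71*(Z(-2) - 100) = -71*(-19/6 - 100) = -71*(-619/6) = 43949/6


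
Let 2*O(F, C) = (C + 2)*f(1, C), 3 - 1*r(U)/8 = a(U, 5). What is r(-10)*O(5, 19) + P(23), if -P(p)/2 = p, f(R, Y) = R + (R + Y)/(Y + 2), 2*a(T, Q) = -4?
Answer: 774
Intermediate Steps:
a(T, Q) = -2 (a(T, Q) = (1/2)*(-4) = -2)
r(U) = 40 (r(U) = 24 - 8*(-2) = 24 + 16 = 40)
f(R, Y) = R + (R + Y)/(2 + Y)
P(p) = -2*p
O(F, C) = 3/2 + C (O(F, C) = ((C + 2)*((C + 3*1 + 1*C)/(2 + C)))/2 = ((2 + C)*((C + 3 + C)/(2 + C)))/2 = ((2 + C)*((3 + 2*C)/(2 + C)))/2 = (3 + 2*C)/2 = 3/2 + C)
r(-10)*O(5, 19) + P(23) = 40*(3/2 + 19) - 2*23 = 40*(41/2) - 46 = 820 - 46 = 774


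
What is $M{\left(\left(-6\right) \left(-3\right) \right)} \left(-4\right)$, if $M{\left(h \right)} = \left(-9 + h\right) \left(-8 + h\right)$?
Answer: $-360$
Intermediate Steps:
$M{\left(\left(-6\right) \left(-3\right) \right)} \left(-4\right) = \left(72 + \left(\left(-6\right) \left(-3\right)\right)^{2} - 17 \left(\left(-6\right) \left(-3\right)\right)\right) \left(-4\right) = \left(72 + 18^{2} - 306\right) \left(-4\right) = \left(72 + 324 - 306\right) \left(-4\right) = 90 \left(-4\right) = -360$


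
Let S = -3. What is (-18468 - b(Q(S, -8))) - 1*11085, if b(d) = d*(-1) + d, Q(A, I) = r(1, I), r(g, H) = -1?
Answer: -29553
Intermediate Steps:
Q(A, I) = -1
b(d) = 0 (b(d) = -d + d = 0)
(-18468 - b(Q(S, -8))) - 1*11085 = (-18468 - 1*0) - 1*11085 = (-18468 + 0) - 11085 = -18468 - 11085 = -29553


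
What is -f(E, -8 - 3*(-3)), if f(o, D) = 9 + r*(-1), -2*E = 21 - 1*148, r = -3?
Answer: -12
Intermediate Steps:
E = 127/2 (E = -(21 - 1*148)/2 = -(21 - 148)/2 = -½*(-127) = 127/2 ≈ 63.500)
f(o, D) = 12 (f(o, D) = 9 - 3*(-1) = 9 + 3 = 12)
-f(E, -8 - 3*(-3)) = -1*12 = -12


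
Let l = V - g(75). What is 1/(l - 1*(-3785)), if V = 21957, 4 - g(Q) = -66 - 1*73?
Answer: 1/25599 ≈ 3.9064e-5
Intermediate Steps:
g(Q) = 143 (g(Q) = 4 - (-66 - 1*73) = 4 - (-66 - 73) = 4 - 1*(-139) = 4 + 139 = 143)
l = 21814 (l = 21957 - 1*143 = 21957 - 143 = 21814)
1/(l - 1*(-3785)) = 1/(21814 - 1*(-3785)) = 1/(21814 + 3785) = 1/25599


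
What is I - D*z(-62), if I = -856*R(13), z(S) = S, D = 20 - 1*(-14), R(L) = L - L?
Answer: 2108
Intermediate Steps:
R(L) = 0
D = 34 (D = 20 + 14 = 34)
I = 0 (I = -856*0 = 0)
I - D*z(-62) = 0 - 34*(-62) = 0 - 1*(-2108) = 0 + 2108 = 2108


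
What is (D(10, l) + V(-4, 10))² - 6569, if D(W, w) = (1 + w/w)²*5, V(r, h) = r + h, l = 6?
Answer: -5893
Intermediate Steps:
V(r, h) = h + r
D(W, w) = 20 (D(W, w) = (1 + 1)²*5 = 2²*5 = 4*5 = 20)
(D(10, l) + V(-4, 10))² - 6569 = (20 + (10 - 4))² - 6569 = (20 + 6)² - 6569 = 26² - 6569 = 676 - 6569 = -5893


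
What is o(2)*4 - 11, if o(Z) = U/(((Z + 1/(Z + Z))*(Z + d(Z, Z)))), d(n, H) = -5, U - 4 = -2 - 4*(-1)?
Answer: -131/9 ≈ -14.556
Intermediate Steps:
U = 6 (U = 4 + (-2 - 4*(-1)) = 4 + (-2 + 4) = 4 + 2 = 6)
o(Z) = 6/((-5 + Z)*(Z + 1/(2*Z))) (o(Z) = 6/(((Z + 1/(Z + Z))*(Z - 5))) = 6/(((Z + 1/(2*Z))*(-5 + Z))) = 6/(((-5 + Z)*(Z + 1/(2*Z)))) = 6*(1/((-5 + Z)*(Z + 1/(2*Z)))) = 6/((-5 + Z)*(Z + 1/(2*Z))))
o(2)*4 - 11 = (12*2/(-5 + 2 - 10*2² + 2*2³))*4 - 11 = (12*2/(-5 + 2 - 10*4 + 2*8))*4 - 11 = (12*2/(-5 + 2 - 40 + 16))*4 - 11 = (12*2/(-27))*4 - 11 = (12*2*(-1/27))*4 - 11 = -8/9*4 - 11 = -32/9 - 11 = -131/9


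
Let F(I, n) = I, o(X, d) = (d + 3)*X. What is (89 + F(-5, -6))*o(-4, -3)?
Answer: 0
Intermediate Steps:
o(X, d) = X*(3 + d) (o(X, d) = (3 + d)*X = X*(3 + d))
(89 + F(-5, -6))*o(-4, -3) = (89 - 5)*(-4*(3 - 3)) = 84*(-4*0) = 84*0 = 0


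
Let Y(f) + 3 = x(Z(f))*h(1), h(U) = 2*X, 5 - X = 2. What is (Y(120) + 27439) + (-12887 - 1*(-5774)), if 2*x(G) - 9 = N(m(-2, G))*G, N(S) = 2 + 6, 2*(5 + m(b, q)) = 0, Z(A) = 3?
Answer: 20422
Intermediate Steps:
X = 3 (X = 5 - 1*2 = 5 - 2 = 3)
h(U) = 6 (h(U) = 2*3 = 6)
m(b, q) = -5 (m(b, q) = -5 + (½)*0 = -5 + 0 = -5)
N(S) = 8
x(G) = 9/2 + 4*G (x(G) = 9/2 + (8*G)/2 = 9/2 + 4*G)
Y(f) = 96 (Y(f) = -3 + (9/2 + 4*3)*6 = -3 + (9/2 + 12)*6 = -3 + (33/2)*6 = -3 + 99 = 96)
(Y(120) + 27439) + (-12887 - 1*(-5774)) = (96 + 27439) + (-12887 - 1*(-5774)) = 27535 + (-12887 + 5774) = 27535 - 7113 = 20422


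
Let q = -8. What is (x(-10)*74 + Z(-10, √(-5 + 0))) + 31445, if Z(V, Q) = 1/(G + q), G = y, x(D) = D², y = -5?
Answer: 504984/13 ≈ 38845.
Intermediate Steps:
G = -5
Z(V, Q) = -1/13 (Z(V, Q) = 1/(-5 - 8) = 1/(-13) = -1/13)
(x(-10)*74 + Z(-10, √(-5 + 0))) + 31445 = ((-10)²*74 - 1/13) + 31445 = (100*74 - 1/13) + 31445 = (7400 - 1/13) + 31445 = 96199/13 + 31445 = 504984/13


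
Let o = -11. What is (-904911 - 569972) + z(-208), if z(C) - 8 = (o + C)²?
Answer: -1426914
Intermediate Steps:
z(C) = 8 + (-11 + C)²
(-904911 - 569972) + z(-208) = (-904911 - 569972) + (8 + (-11 - 208)²) = -1474883 + (8 + (-219)²) = -1474883 + (8 + 47961) = -1474883 + 47969 = -1426914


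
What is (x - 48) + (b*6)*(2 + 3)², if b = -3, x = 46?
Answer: -452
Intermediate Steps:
(x - 48) + (b*6)*(2 + 3)² = (46 - 48) + (-3*6)*(2 + 3)² = -2 - 18*5² = -2 - 18*25 = -2 - 450 = -452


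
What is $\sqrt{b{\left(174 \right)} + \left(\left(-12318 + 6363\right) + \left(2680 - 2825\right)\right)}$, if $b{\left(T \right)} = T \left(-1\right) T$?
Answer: $2 i \sqrt{9094} \approx 190.72 i$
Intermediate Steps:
$b{\left(T \right)} = - T^{2}$ ($b{\left(T \right)} = - T T = - T^{2}$)
$\sqrt{b{\left(174 \right)} + \left(\left(-12318 + 6363\right) + \left(2680 - 2825\right)\right)} = \sqrt{- 174^{2} + \left(\left(-12318 + 6363\right) + \left(2680 - 2825\right)\right)} = \sqrt{\left(-1\right) 30276 - 6100} = \sqrt{-30276 - 6100} = \sqrt{-36376} = 2 i \sqrt{9094}$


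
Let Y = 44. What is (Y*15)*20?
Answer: 13200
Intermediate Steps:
(Y*15)*20 = (44*15)*20 = 660*20 = 13200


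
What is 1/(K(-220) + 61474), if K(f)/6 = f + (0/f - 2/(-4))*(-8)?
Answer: 1/60130 ≈ 1.6631e-5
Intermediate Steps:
K(f) = -24 + 6*f (K(f) = 6*(f + (0/f - 2/(-4))*(-8)) = 6*(f + (0 - 2*(-¼))*(-8)) = 6*(f + (0 + ½)*(-8)) = 6*(f + (½)*(-8)) = 6*(f - 4) = 6*(-4 + f) = -24 + 6*f)
1/(K(-220) + 61474) = 1/((-24 + 6*(-220)) + 61474) = 1/((-24 - 1320) + 61474) = 1/(-1344 + 61474) = 1/60130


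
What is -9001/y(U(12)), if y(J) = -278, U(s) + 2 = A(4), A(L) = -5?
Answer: 9001/278 ≈ 32.378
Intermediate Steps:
U(s) = -7 (U(s) = -2 - 5 = -7)
-9001/y(U(12)) = -9001/(-278) = -9001*(-1/278) = 9001/278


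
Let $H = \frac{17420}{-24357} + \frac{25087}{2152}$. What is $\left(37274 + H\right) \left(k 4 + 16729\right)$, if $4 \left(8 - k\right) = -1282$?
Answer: $\frac{35262109357353865}{52416264} \approx 6.7273 \cdot 10^{8}$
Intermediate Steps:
$k = \frac{657}{2}$ ($k = 8 - - \frac{641}{2} = 8 + \frac{641}{2} = \frac{657}{2} \approx 328.5$)
$H = \frac{573556219}{52416264}$ ($H = 17420 \left(- \frac{1}{24357}\right) + 25087 \cdot \frac{1}{2152} = - \frac{17420}{24357} + \frac{25087}{2152} = \frac{573556219}{52416264} \approx 10.942$)
$\left(37274 + H\right) \left(k 4 + 16729\right) = \left(37274 + \frac{573556219}{52416264}\right) \left(\frac{657}{2} \cdot 4 + 16729\right) = \frac{1954337380555 \left(1314 + 16729\right)}{52416264} = \frac{1954337380555}{52416264} \cdot 18043 = \frac{35262109357353865}{52416264}$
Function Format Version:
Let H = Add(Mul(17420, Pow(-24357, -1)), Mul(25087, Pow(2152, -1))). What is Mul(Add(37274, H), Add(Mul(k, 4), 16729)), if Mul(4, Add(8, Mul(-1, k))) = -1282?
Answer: Rational(35262109357353865, 52416264) ≈ 6.7273e+8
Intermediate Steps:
k = Rational(657, 2) (k = Add(8, Mul(Rational(-1, 4), -1282)) = Add(8, Rational(641, 2)) = Rational(657, 2) ≈ 328.50)
H = Rational(573556219, 52416264) (H = Add(Mul(17420, Rational(-1, 24357)), Mul(25087, Rational(1, 2152))) = Add(Rational(-17420, 24357), Rational(25087, 2152)) = Rational(573556219, 52416264) ≈ 10.942)
Mul(Add(37274, H), Add(Mul(k, 4), 16729)) = Mul(Add(37274, Rational(573556219, 52416264)), Add(Mul(Rational(657, 2), 4), 16729)) = Mul(Rational(1954337380555, 52416264), Add(1314, 16729)) = Mul(Rational(1954337380555, 52416264), 18043) = Rational(35262109357353865, 52416264)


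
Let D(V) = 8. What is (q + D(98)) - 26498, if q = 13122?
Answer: -13368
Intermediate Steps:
(q + D(98)) - 26498 = (13122 + 8) - 26498 = 13130 - 26498 = -13368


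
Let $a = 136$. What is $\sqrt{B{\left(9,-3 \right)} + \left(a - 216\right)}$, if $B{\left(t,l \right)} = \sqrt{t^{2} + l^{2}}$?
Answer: $\sqrt{-80 + 3 \sqrt{10}} \approx 8.3972 i$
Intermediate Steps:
$B{\left(t,l \right)} = \sqrt{l^{2} + t^{2}}$
$\sqrt{B{\left(9,-3 \right)} + \left(a - 216\right)} = \sqrt{\sqrt{\left(-3\right)^{2} + 9^{2}} + \left(136 - 216\right)} = \sqrt{\sqrt{9 + 81} - 80} = \sqrt{\sqrt{90} - 80} = \sqrt{3 \sqrt{10} - 80} = \sqrt{-80 + 3 \sqrt{10}}$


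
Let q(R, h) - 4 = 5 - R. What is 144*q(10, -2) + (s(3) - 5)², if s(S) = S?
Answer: -140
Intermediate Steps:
q(R, h) = 9 - R (q(R, h) = 4 + (5 - R) = 9 - R)
144*q(10, -2) + (s(3) - 5)² = 144*(9 - 1*10) + (3 - 5)² = 144*(9 - 10) + (-2)² = 144*(-1) + 4 = -144 + 4 = -140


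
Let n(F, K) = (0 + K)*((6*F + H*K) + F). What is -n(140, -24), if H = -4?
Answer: 25824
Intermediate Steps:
n(F, K) = K*(-4*K + 7*F) (n(F, K) = (0 + K)*((6*F - 4*K) + F) = K*((-4*K + 6*F) + F) = K*(-4*K + 7*F))
-n(140, -24) = -(-24)*(-4*(-24) + 7*140) = -(-24)*(96 + 980) = -(-24)*1076 = -1*(-25824) = 25824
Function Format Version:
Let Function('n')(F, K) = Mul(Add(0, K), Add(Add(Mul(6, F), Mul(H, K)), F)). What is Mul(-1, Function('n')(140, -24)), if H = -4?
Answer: 25824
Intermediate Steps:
Function('n')(F, K) = Mul(K, Add(Mul(-4, K), Mul(7, F))) (Function('n')(F, K) = Mul(Add(0, K), Add(Add(Mul(6, F), Mul(-4, K)), F)) = Mul(K, Add(Add(Mul(-4, K), Mul(6, F)), F)) = Mul(K, Add(Mul(-4, K), Mul(7, F))))
Mul(-1, Function('n')(140, -24)) = Mul(-1, Mul(-24, Add(Mul(-4, -24), Mul(7, 140)))) = Mul(-1, Mul(-24, Add(96, 980))) = Mul(-1, Mul(-24, 1076)) = Mul(-1, -25824) = 25824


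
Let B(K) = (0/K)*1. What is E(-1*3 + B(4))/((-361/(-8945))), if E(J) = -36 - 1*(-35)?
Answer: -8945/361 ≈ -24.778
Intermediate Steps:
B(K) = 0 (B(K) = 0*1 = 0)
E(J) = -1 (E(J) = -36 + 35 = -1)
E(-1*3 + B(4))/((-361/(-8945))) = -1/((-361/(-8945))) = -1/((-361*(-1/8945))) = -1/361/8945 = -1*8945/361 = -8945/361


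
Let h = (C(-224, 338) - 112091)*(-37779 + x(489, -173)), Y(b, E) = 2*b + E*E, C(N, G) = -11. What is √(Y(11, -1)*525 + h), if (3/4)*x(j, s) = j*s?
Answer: 5*√675190829 ≈ 1.2992e+5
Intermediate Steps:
x(j, s) = 4*j*s/3 (x(j, s) = 4*(j*s)/3 = 4*j*s/3)
Y(b, E) = E² + 2*b (Y(b, E) = 2*b + E² = E² + 2*b)
h = 16879758650 (h = (-11 - 112091)*(-37779 + (4/3)*489*(-173)) = -112102*(-37779 - 112796) = -112102*(-150575) = 16879758650)
√(Y(11, -1)*525 + h) = √(((-1)² + 2*11)*525 + 16879758650) = √((1 + 22)*525 + 16879758650) = √(23*525 + 16879758650) = √(12075 + 16879758650) = √16879770725 = 5*√675190829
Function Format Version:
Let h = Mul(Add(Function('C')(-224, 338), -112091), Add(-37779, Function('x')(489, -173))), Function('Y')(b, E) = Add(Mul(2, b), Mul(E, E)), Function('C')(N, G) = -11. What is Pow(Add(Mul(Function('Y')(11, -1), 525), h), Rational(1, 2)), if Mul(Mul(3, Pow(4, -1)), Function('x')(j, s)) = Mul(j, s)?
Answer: Mul(5, Pow(675190829, Rational(1, 2))) ≈ 1.2992e+5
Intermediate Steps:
Function('x')(j, s) = Mul(Rational(4, 3), j, s) (Function('x')(j, s) = Mul(Rational(4, 3), Mul(j, s)) = Mul(Rational(4, 3), j, s))
Function('Y')(b, E) = Add(Pow(E, 2), Mul(2, b)) (Function('Y')(b, E) = Add(Mul(2, b), Pow(E, 2)) = Add(Pow(E, 2), Mul(2, b)))
h = 16879758650 (h = Mul(Add(-11, -112091), Add(-37779, Mul(Rational(4, 3), 489, -173))) = Mul(-112102, Add(-37779, -112796)) = Mul(-112102, -150575) = 16879758650)
Pow(Add(Mul(Function('Y')(11, -1), 525), h), Rational(1, 2)) = Pow(Add(Mul(Add(Pow(-1, 2), Mul(2, 11)), 525), 16879758650), Rational(1, 2)) = Pow(Add(Mul(Add(1, 22), 525), 16879758650), Rational(1, 2)) = Pow(Add(Mul(23, 525), 16879758650), Rational(1, 2)) = Pow(Add(12075, 16879758650), Rational(1, 2)) = Pow(16879770725, Rational(1, 2)) = Mul(5, Pow(675190829, Rational(1, 2)))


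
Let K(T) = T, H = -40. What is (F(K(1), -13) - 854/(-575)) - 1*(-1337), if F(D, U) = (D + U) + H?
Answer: 739729/575 ≈ 1286.5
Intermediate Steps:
F(D, U) = -40 + D + U (F(D, U) = (D + U) - 40 = -40 + D + U)
(F(K(1), -13) - 854/(-575)) - 1*(-1337) = ((-40 + 1 - 13) - 854/(-575)) - 1*(-1337) = (-52 - 854*(-1)/575) + 1337 = (-52 - 1*(-854/575)) + 1337 = (-52 + 854/575) + 1337 = -29046/575 + 1337 = 739729/575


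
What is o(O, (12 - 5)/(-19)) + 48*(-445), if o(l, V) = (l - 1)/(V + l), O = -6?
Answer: -2584427/121 ≈ -21359.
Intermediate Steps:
o(l, V) = (-1 + l)/(V + l)
o(O, (12 - 5)/(-19)) + 48*(-445) = (-1 - 6)/((12 - 5)/(-19) - 6) + 48*(-445) = -7/(7*(-1/19) - 6) - 21360 = -7/(-7/19 - 6) - 21360 = -7/(-121/19) - 21360 = -19/121*(-7) - 21360 = 133/121 - 21360 = -2584427/121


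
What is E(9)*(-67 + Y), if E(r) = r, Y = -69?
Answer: -1224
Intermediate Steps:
E(9)*(-67 + Y) = 9*(-67 - 69) = 9*(-136) = -1224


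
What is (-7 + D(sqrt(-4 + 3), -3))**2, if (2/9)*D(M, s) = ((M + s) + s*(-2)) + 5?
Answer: 3283/4 + 261*I ≈ 820.75 + 261.0*I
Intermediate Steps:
D(M, s) = 45/2 - 9*s/2 + 9*M/2 (D(M, s) = 9*(((M + s) + s*(-2)) + 5)/2 = 9*(((M + s) - 2*s) + 5)/2 = 9*((M - s) + 5)/2 = 9*(5 + M - s)/2 = 45/2 - 9*s/2 + 9*M/2)
(-7 + D(sqrt(-4 + 3), -3))**2 = (-7 + (45/2 - 9/2*(-3) + 9*sqrt(-4 + 3)/2))**2 = (-7 + (45/2 + 27/2 + 9*sqrt(-1)/2))**2 = (-7 + (45/2 + 27/2 + 9*I/2))**2 = (-7 + (36 + 9*I/2))**2 = (29 + 9*I/2)**2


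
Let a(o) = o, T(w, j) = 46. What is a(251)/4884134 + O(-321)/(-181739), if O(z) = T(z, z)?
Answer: -179053675/887637629026 ≈ -0.00020172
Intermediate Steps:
O(z) = 46
a(251)/4884134 + O(-321)/(-181739) = 251/4884134 + 46/(-181739) = 251*(1/4884134) + 46*(-1/181739) = 251/4884134 - 46/181739 = -179053675/887637629026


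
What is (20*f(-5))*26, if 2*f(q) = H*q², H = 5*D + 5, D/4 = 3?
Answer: 422500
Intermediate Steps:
D = 12 (D = 4*3 = 12)
H = 65 (H = 5*12 + 5 = 60 + 5 = 65)
f(q) = 65*q²/2 (f(q) = (65*q²)/2 = 65*q²/2)
(20*f(-5))*26 = (20*((65/2)*(-5)²))*26 = (20*((65/2)*25))*26 = (20*(1625/2))*26 = 16250*26 = 422500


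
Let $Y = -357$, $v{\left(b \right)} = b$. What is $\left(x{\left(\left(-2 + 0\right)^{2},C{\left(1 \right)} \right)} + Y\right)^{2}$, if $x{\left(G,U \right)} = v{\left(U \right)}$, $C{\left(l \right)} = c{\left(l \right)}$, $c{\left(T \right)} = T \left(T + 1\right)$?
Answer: $126025$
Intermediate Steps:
$c{\left(T \right)} = T \left(1 + T\right)$
$C{\left(l \right)} = l \left(1 + l\right)$
$x{\left(G,U \right)} = U$
$\left(x{\left(\left(-2 + 0\right)^{2},C{\left(1 \right)} \right)} + Y\right)^{2} = \left(1 \left(1 + 1\right) - 357\right)^{2} = \left(1 \cdot 2 - 357\right)^{2} = \left(2 - 357\right)^{2} = \left(-355\right)^{2} = 126025$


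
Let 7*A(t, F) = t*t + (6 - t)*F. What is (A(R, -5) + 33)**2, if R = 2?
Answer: 46225/49 ≈ 943.37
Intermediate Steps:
A(t, F) = t**2/7 + F*(6 - t)/7 (A(t, F) = (t*t + (6 - t)*F)/7 = (t**2 + F*(6 - t))/7 = t**2/7 + F*(6 - t)/7)
(A(R, -5) + 33)**2 = (((1/7)*2**2 + (6/7)*(-5) - 1/7*(-5)*2) + 33)**2 = (((1/7)*4 - 30/7 + 10/7) + 33)**2 = ((4/7 - 30/7 + 10/7) + 33)**2 = (-16/7 + 33)**2 = (215/7)**2 = 46225/49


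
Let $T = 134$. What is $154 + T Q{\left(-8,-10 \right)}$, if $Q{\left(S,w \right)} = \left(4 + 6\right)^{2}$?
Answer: $13554$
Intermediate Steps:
$Q{\left(S,w \right)} = 100$ ($Q{\left(S,w \right)} = 10^{2} = 100$)
$154 + T Q{\left(-8,-10 \right)} = 154 + 134 \cdot 100 = 154 + 13400 = 13554$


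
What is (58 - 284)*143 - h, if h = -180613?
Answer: 148295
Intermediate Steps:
(58 - 284)*143 - h = (58 - 284)*143 - 1*(-180613) = -226*143 + 180613 = -32318 + 180613 = 148295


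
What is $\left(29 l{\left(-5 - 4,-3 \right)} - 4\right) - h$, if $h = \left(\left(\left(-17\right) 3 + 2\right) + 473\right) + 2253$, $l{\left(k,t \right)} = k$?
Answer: $-2942$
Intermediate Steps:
$h = 2677$ ($h = \left(\left(-51 + 2\right) + 473\right) + 2253 = \left(-49 + 473\right) + 2253 = 424 + 2253 = 2677$)
$\left(29 l{\left(-5 - 4,-3 \right)} - 4\right) - h = \left(29 \left(-5 - 4\right) - 4\right) - 2677 = \left(29 \left(-9\right) - 4\right) - 2677 = \left(-261 - 4\right) - 2677 = -265 - 2677 = -2942$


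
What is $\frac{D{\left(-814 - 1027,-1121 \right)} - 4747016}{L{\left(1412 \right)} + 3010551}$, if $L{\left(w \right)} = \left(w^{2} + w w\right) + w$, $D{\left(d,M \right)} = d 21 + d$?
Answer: $- \frac{4787518}{6999451} \approx -0.68398$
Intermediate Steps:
$D{\left(d,M \right)} = 22 d$ ($D{\left(d,M \right)} = 21 d + d = 22 d$)
$L{\left(w \right)} = w + 2 w^{2}$ ($L{\left(w \right)} = \left(w^{2} + w^{2}\right) + w = 2 w^{2} + w = w + 2 w^{2}$)
$\frac{D{\left(-814 - 1027,-1121 \right)} - 4747016}{L{\left(1412 \right)} + 3010551} = \frac{22 \left(-814 - 1027\right) - 4747016}{1412 \left(1 + 2 \cdot 1412\right) + 3010551} = \frac{22 \left(-1841\right) - 4747016}{1412 \left(1 + 2824\right) + 3010551} = \frac{-40502 - 4747016}{1412 \cdot 2825 + 3010551} = - \frac{4787518}{3988900 + 3010551} = - \frac{4787518}{6999451}$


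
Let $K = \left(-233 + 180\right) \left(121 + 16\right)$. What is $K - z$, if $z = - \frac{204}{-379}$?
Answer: $- \frac{2752123}{379} \approx -7261.5$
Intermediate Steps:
$z = \frac{204}{379}$ ($z = \left(-204\right) \left(- \frac{1}{379}\right) = \frac{204}{379} \approx 0.53826$)
$K = -7261$ ($K = \left(-53\right) 137 = -7261$)
$K - z = -7261 - \frac{204}{379} = - \frac{2752123}{379}$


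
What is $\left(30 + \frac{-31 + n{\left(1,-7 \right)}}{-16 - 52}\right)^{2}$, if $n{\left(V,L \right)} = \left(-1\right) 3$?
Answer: $\frac{3721}{4} \approx 930.25$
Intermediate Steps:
$n{\left(V,L \right)} = -3$
$\left(30 + \frac{-31 + n{\left(1,-7 \right)}}{-16 - 52}\right)^{2} = \left(30 + \frac{-31 - 3}{-16 - 52}\right)^{2} = \left(30 - \frac{34}{-68}\right)^{2} = \left(30 - - \frac{1}{2}\right)^{2} = \left(30 + \frac{1}{2}\right)^{2} = \left(\frac{61}{2}\right)^{2} = \frac{3721}{4}$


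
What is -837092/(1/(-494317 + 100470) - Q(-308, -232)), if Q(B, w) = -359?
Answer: -82421543231/35347768 ≈ -2331.7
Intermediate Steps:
-837092/(1/(-494317 + 100470) - Q(-308, -232)) = -837092/(1/(-494317 + 100470) - 1*(-359)) = -837092/(1/(-393847) + 359) = -837092/(-1/393847 + 359) = -837092/141391072/393847 = -837092*393847/141391072 = -82421543231/35347768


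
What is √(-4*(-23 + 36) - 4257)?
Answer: I*√4309 ≈ 65.643*I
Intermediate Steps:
√(-4*(-23 + 36) - 4257) = √(-4*13 - 4257) = √(-52 - 4257) = √(-4309) = I*√4309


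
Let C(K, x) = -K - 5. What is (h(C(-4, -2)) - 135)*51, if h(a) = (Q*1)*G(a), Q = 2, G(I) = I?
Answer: -6987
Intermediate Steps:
C(K, x) = -5 - K
h(a) = 2*a (h(a) = (2*1)*a = 2*a)
(h(C(-4, -2)) - 135)*51 = (2*(-5 - 1*(-4)) - 135)*51 = (2*(-5 + 4) - 135)*51 = (2*(-1) - 135)*51 = (-2 - 135)*51 = -137*51 = -6987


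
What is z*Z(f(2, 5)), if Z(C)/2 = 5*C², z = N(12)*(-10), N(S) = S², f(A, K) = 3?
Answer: -129600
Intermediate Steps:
z = -1440 (z = 12²*(-10) = 144*(-10) = -1440)
Z(C) = 10*C² (Z(C) = 2*(5*C²) = 10*C²)
z*Z(f(2, 5)) = -14400*3² = -14400*9 = -1440*90 = -129600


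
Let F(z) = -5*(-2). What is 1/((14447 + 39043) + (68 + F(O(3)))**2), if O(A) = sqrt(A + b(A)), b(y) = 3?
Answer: 1/59574 ≈ 1.6786e-5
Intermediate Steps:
O(A) = sqrt(3 + A) (O(A) = sqrt(A + 3) = sqrt(3 + A))
F(z) = 10
1/((14447 + 39043) + (68 + F(O(3)))**2) = 1/((14447 + 39043) + (68 + 10)**2) = 1/(53490 + 78**2) = 1/(53490 + 6084) = 1/59574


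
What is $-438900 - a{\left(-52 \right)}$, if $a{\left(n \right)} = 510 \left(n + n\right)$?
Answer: $-385860$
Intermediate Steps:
$a{\left(n \right)} = 1020 n$ ($a{\left(n \right)} = 510 \cdot 2 n = 1020 n$)
$-438900 - a{\left(-52 \right)} = -438900 - 1020 \left(-52\right) = -438900 - -53040 = -438900 + 53040 = -385860$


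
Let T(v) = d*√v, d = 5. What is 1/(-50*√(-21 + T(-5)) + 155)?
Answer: 1/(155 - 50*√(-21 + 5*I*√5)) ≈ 0.0014716 + 0.0036296*I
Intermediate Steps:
T(v) = 5*√v
1/(-50*√(-21 + T(-5)) + 155) = 1/(-50*√(-21 + 5*√(-5)) + 155) = 1/(-50*√(-21 + 5*(I*√5)) + 155) = 1/(-50*√(-21 + 5*I*√5) + 155) = 1/(155 - 50*√(-21 + 5*I*√5))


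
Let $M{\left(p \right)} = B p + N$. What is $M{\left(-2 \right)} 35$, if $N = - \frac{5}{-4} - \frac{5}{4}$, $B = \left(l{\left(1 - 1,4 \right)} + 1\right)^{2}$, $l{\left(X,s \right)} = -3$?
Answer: $-280$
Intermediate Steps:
$B = 4$ ($B = \left(-3 + 1\right)^{2} = \left(-2\right)^{2} = 4$)
$N = 0$ ($N = \left(-5\right) \left(- \frac{1}{4}\right) - \frac{5}{4} = \frac{5}{4} - \frac{5}{4} = 0$)
$M{\left(p \right)} = 4 p$ ($M{\left(p \right)} = 4 p + 0 = 4 p$)
$M{\left(-2 \right)} 35 = 4 \left(-2\right) 35 = \left(-8\right) 35 = -280$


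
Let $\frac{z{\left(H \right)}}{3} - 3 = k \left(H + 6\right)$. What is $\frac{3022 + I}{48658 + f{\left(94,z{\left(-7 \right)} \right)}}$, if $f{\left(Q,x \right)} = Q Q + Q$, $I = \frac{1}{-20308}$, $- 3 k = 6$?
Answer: $\frac{20456925}{389832368} \approx 0.052476$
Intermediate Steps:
$k = -2$ ($k = \left(- \frac{1}{3}\right) 6 = -2$)
$z{\left(H \right)} = -27 - 6 H$ ($z{\left(H \right)} = 9 + 3 \left(- 2 \left(H + 6\right)\right) = 9 + 3 \left(- 2 \left(6 + H\right)\right) = 9 + 3 \left(-12 - 2 H\right) = 9 - \left(36 + 6 H\right) = -27 - 6 H$)
$I = - \frac{1}{20308} \approx -4.9242 \cdot 10^{-5}$
$f{\left(Q,x \right)} = Q + Q^{2}$ ($f{\left(Q,x \right)} = Q^{2} + Q = Q + Q^{2}$)
$\frac{3022 + I}{48658 + f{\left(94,z{\left(-7 \right)} \right)}} = \frac{3022 - \frac{1}{20308}}{48658 + 94 \left(1 + 94\right)} = \frac{61370775}{20308 \left(48658 + 94 \cdot 95\right)} = \frac{61370775}{20308 \left(48658 + 8930\right)} = \frac{61370775}{20308 \cdot 57588} = \frac{61370775}{20308} \cdot \frac{1}{57588} = \frac{20456925}{389832368}$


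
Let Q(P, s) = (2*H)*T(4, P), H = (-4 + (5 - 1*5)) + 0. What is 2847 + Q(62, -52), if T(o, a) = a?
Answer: 2351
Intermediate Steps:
H = -4 (H = (-4 + (5 - 5)) + 0 = (-4 + 0) + 0 = -4 + 0 = -4)
Q(P, s) = -8*P (Q(P, s) = (2*(-4))*P = -8*P)
2847 + Q(62, -52) = 2847 - 8*62 = 2847 - 496 = 2351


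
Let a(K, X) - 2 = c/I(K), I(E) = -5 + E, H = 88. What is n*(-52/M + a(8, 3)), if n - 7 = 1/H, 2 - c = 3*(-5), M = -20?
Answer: 4319/60 ≈ 71.983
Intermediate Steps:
c = 17 (c = 2 - 3*(-5) = 2 - 1*(-15) = 2 + 15 = 17)
a(K, X) = 2 + 17/(-5 + K)
n = 617/88 (n = 7 + 1/88 = 617/88 ≈ 7.0114)
n*(-52/M + a(8, 3)) = 617*(-52/(-20) + (7 + 2*8)/(-5 + 8))/88 = 617*(-52*(-1/20) + (7 + 16)/3)/88 = 617*(13/5 + (⅓)*23)/88 = 617*(13/5 + 23/3)/88 = (617/88)*(154/15) = 4319/60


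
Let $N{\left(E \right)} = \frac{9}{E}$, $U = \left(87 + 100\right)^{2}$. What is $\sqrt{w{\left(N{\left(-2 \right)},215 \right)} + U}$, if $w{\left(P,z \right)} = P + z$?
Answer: $\frac{\sqrt{140718}}{2} \approx 187.56$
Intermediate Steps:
$U = 34969$ ($U = 187^{2} = 34969$)
$\sqrt{w{\left(N{\left(-2 \right)},215 \right)} + U} = \sqrt{\left(\frac{9}{-2} + 215\right) + 34969} = \sqrt{\left(9 \left(- \frac{1}{2}\right) + 215\right) + 34969} = \sqrt{\left(- \frac{9}{2} + 215\right) + 34969} = \sqrt{\frac{421}{2} + 34969} = \sqrt{\frac{70359}{2}} = \frac{\sqrt{140718}}{2}$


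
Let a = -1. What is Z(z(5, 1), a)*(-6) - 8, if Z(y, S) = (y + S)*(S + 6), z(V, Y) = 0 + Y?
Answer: -8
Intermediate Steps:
z(V, Y) = Y
Z(y, S) = (6 + S)*(S + y) (Z(y, S) = (S + y)*(6 + S) = (6 + S)*(S + y))
Z(z(5, 1), a)*(-6) - 8 = ((-1)² + 6*(-1) + 6*1 - 1*1)*(-6) - 8 = (1 - 6 + 6 - 1)*(-6) - 8 = 0*(-6) - 8 = 0 - 8 = -8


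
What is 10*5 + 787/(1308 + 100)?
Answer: 71187/1408 ≈ 50.559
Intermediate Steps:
10*5 + 787/(1308 + 100) = 50 + 787/1408 = 71187/1408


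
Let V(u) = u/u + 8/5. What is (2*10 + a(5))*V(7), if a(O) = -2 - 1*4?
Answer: 182/5 ≈ 36.400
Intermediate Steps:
a(O) = -6 (a(O) = -2 - 4 = -6)
V(u) = 13/5 (V(u) = 1 + 8*(⅕) = 1 + 8/5 = 13/5)
(2*10 + a(5))*V(7) = (2*10 - 6)*(13/5) = (20 - 6)*(13/5) = 14*(13/5) = 182/5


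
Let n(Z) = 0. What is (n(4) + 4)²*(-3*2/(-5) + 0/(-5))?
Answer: 96/5 ≈ 19.200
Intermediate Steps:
(n(4) + 4)²*(-3*2/(-5) + 0/(-5)) = (0 + 4)²*(-3*2/(-5) + 0/(-5)) = 4²*(-6*(-⅕) + 0*(-⅕)) = 16*(6/5 + 0) = 16*(6/5) = 96/5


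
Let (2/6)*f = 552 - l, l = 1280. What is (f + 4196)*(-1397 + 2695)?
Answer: 2611576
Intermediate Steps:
f = -2184 (f = 3*(552 - 1*1280) = 3*(552 - 1280) = 3*(-728) = -2184)
(f + 4196)*(-1397 + 2695) = (-2184 + 4196)*(-1397 + 2695) = 2012*1298 = 2611576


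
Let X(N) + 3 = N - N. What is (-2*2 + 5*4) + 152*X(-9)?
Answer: -440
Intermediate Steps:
X(N) = -3 (X(N) = -3 + (N - N) = -3 + 0 = -3)
(-2*2 + 5*4) + 152*X(-9) = (-2*2 + 5*4) + 152*(-3) = (-4 + 20) - 456 = 16 - 456 = -440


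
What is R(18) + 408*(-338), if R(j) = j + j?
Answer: -137868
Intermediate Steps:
R(j) = 2*j
R(18) + 408*(-338) = 2*18 + 408*(-338) = 36 - 137904 = -137868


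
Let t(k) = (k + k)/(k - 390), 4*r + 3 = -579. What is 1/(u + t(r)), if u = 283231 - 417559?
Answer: -357/47954902 ≈ -7.4445e-6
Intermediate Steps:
r = -291/2 (r = -3/4 + (1/4)*(-579) = -3/4 - 579/4 = -291/2 ≈ -145.50)
t(k) = 2*k/(-390 + k) (t(k) = (2*k)/(-390 + k) = 2*k/(-390 + k))
u = -134328
1/(u + t(r)) = 1/(-134328 + 2*(-291/2)/(-390 - 291/2)) = 1/(-134328 + 2*(-291/2)/(-1071/2)) = 1/(-134328 + 2*(-291/2)*(-2/1071)) = 1/(-134328 + 194/357) = 1/(-47954902/357) = -357/47954902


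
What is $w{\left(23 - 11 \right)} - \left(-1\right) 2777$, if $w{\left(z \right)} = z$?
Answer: $2789$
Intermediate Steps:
$w{\left(23 - 11 \right)} - \left(-1\right) 2777 = \left(23 - 11\right) - \left(-1\right) 2777 = \left(23 - 11\right) - -2777 = 12 + 2777 = 2789$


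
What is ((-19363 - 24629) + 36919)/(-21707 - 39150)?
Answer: 7073/60857 ≈ 0.11622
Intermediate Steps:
((-19363 - 24629) + 36919)/(-21707 - 39150) = (-43992 + 36919)/(-60857) = -7073*(-1/60857) = 7073/60857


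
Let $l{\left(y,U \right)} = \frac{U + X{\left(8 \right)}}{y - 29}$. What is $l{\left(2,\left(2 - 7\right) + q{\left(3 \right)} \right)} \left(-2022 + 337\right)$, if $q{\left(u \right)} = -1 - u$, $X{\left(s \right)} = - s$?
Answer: $- \frac{28645}{27} \approx -1060.9$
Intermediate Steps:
$l{\left(y,U \right)} = \frac{-8 + U}{-29 + y}$ ($l{\left(y,U \right)} = \frac{U - 8}{y - 29} = \frac{U - 8}{-29 + y} = \frac{-8 + U}{-29 + y}$)
$l{\left(2,\left(2 - 7\right) + q{\left(3 \right)} \right)} \left(-2022 + 337\right) = \frac{-8 + \left(\left(2 - 7\right) - 4\right)}{-29 + 2} \left(-2022 + 337\right) = \frac{-8 + \left(\left(2 - 7\right) - 4\right)}{-27} \left(-1685\right) = - \frac{-8 - 9}{27} \left(-1685\right) = \left(- \frac{1}{27}\right) \left(-17\right) \left(-1685\right) = \frac{17}{27} \left(-1685\right) = - \frac{28645}{27}$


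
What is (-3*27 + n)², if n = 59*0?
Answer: 6561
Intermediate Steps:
n = 0
(-3*27 + n)² = (-3*27 + 0)² = (-81 + 0)² = (-81)² = 6561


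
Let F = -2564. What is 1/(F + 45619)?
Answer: 1/43055 ≈ 2.3226e-5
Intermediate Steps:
1/(F + 45619) = 1/(-2564 + 45619) = 1/43055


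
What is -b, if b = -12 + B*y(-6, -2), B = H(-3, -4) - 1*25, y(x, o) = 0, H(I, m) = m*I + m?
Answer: 12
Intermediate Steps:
H(I, m) = m + I*m (H(I, m) = I*m + m = m + I*m)
B = -17 (B = -4*(1 - 3) - 1*25 = -4*(-2) - 25 = 8 - 25 = -17)
b = -12 (b = -12 - 17*0 = -12 + 0 = -12)
-b = -1*(-12) = 12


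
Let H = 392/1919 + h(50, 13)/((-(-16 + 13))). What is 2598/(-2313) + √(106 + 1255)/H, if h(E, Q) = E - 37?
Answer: -866/771 + 5757*√1361/26123 ≈ 7.0070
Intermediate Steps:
h(E, Q) = -37 + E
H = 26123/5757 (H = 392/1919 + (-37 + 50)/((-(-16 + 13))) = 392*(1/1919) + 13/((-1*(-3))) = 392/1919 + 13/3 = 26123/5757 ≈ 4.5376)
2598/(-2313) + √(106 + 1255)/H = 2598/(-2313) + √(106 + 1255)/(26123/5757) = 2598*(-1/2313) + √1361*(5757/26123) = -866/771 + 5757*√1361/26123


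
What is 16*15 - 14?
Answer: 226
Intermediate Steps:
16*15 - 14 = 240 - 14 = 226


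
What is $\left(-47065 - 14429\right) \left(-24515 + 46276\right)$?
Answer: $-1338170934$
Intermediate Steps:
$\left(-47065 - 14429\right) \left(-24515 + 46276\right) = \left(-47065 - 14429\right) 21761 = \left(-61494\right) 21761 = -1338170934$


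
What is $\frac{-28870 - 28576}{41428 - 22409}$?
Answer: $- \frac{57446}{19019} \approx -3.0205$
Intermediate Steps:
$\frac{-28870 - 28576}{41428 - 22409} = - \frac{57446}{19019}$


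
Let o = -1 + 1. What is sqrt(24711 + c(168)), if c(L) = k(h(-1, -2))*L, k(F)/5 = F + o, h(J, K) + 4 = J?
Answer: 3*sqrt(2279) ≈ 143.22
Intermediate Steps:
h(J, K) = -4 + J
o = 0
k(F) = 5*F (k(F) = 5*(F + 0) = 5*F)
c(L) = -25*L (c(L) = (5*(-4 - 1))*L = (5*(-5))*L = -25*L)
sqrt(24711 + c(168)) = sqrt(24711 - 25*168) = sqrt(24711 - 4200) = sqrt(20511) = 3*sqrt(2279)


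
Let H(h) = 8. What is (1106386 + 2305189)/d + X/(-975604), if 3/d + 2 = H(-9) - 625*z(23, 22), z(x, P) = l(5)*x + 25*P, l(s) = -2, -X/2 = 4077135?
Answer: -174734848005456565/487802 ≈ -3.5821e+11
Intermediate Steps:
X = -8154270 (X = -2*4077135 = -8154270)
z(x, P) = -2*x + 25*P
d = -1/104998 (d = 3/(-2 + (8 - 625*(-2*23 + 25*22))) = 3/(-2 + (8 - 625*(-46 + 550))) = 3/(-2 + (8 - 625*504)) = 3/(-2 + (8 - 315000)) = 3/(-2 - 314992) = 3/(-314994) = 3*(-1/314994) = -1/104998 ≈ -9.5240e-6)
(1106386 + 2305189)/d + X/(-975604) = (1106386 + 2305189)/(-1/104998) - 8154270/(-975604) = 3411575*(-104998) - 8154270*(-1/975604) = -358208551850 + 4077135/487802 = -174734848005456565/487802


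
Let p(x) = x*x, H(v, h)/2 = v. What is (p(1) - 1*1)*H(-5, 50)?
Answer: 0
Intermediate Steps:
H(v, h) = 2*v
p(x) = x²
(p(1) - 1*1)*H(-5, 50) = (1² - 1*1)*(2*(-5)) = (1 - 1)*(-10) = 0*(-10) = 0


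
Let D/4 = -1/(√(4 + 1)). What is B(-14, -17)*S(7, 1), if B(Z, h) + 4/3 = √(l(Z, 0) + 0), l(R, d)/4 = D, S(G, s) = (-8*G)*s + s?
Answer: 220/3 - 44*I*5^(¾) ≈ 73.333 - 147.12*I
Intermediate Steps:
D = -4*√5/5 (D = 4*(-1/(√(4 + 1))) = 4*(-1/(√5)) = 4*(-√5/5) = -4*√5/5 ≈ -1.7889)
S(G, s) = s - 8*G*s (S(G, s) = -8*G*s + s = s - 8*G*s)
l(R, d) = -16*√5/5 (l(R, d) = 4*(-4*√5/5) = -16*√5/5)
B(Z, h) = -4/3 + 4*I*5^(¾)/5 (B(Z, h) = -4/3 + √(-16*√5/5 + 0) = -4/3 + √(-16*√5/5) = -4/3 + 4*I*5^(¾)/5)
B(-14, -17)*S(7, 1) = (-4/3 + 4*I*5^(¾)/5)*(1*(1 - 8*7)) = (-4/3 + 4*I*5^(¾)/5)*(1*(1 - 56)) = (-4/3 + 4*I*5^(¾)/5)*(1*(-55)) = (-4/3 + 4*I*5^(¾)/5)*(-55) = 220/3 - 44*I*5^(¾)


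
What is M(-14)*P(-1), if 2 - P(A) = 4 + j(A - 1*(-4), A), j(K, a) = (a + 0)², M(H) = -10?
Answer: 30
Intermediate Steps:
j(K, a) = a²
P(A) = -2 - A² (P(A) = 2 - (4 + A²) = 2 + (-4 - A²) = -2 - A²)
M(-14)*P(-1) = -10*(-2 - 1*(-1)²) = -10*(-2 - 1*1) = -10*(-2 - 1) = -10*(-3) = 30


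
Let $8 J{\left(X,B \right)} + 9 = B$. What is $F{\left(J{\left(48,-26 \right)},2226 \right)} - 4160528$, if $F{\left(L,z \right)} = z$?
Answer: $-4158302$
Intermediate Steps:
$J{\left(X,B \right)} = - \frac{9}{8} + \frac{B}{8}$
$F{\left(J{\left(48,-26 \right)},2226 \right)} - 4160528 = 2226 - 4160528 = -4158302$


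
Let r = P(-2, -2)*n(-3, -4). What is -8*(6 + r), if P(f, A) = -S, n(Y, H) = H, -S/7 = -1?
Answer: -272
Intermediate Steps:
S = 7 (S = -7*(-1) = 7)
P(f, A) = -7 (P(f, A) = -1*7 = -7)
r = 28 (r = -7*(-4) = 28)
-8*(6 + r) = -8*(6 + 28) = -8*34 = -272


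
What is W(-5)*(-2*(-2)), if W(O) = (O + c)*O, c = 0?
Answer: 100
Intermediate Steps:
W(O) = O² (W(O) = (O + 0)*O = O*O = O²)
W(-5)*(-2*(-2)) = (-5)²*(-2*(-2)) = 25*4 = 100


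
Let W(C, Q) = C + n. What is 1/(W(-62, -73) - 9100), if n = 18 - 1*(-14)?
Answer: -1/9130 ≈ -0.00010953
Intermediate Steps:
n = 32 (n = 18 + 14 = 32)
W(C, Q) = 32 + C (W(C, Q) = C + 32 = 32 + C)
1/(W(-62, -73) - 9100) = 1/((32 - 62) - 9100) = 1/(-30 - 9100) = 1/(-9130) = -1/9130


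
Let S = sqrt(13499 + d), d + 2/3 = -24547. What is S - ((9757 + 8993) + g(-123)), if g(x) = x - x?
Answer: -18750 + I*sqrt(99438)/3 ≈ -18750.0 + 105.11*I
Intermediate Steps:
d = -73643/3 (d = -2/3 - 24547 = -73643/3 ≈ -24548.)
g(x) = 0
S = I*sqrt(99438)/3 (S = sqrt(13499 - 73643/3) = sqrt(-33146/3) = I*sqrt(99438)/3 ≈ 105.11*I)
S - ((9757 + 8993) + g(-123)) = I*sqrt(99438)/3 - ((9757 + 8993) + 0) = I*sqrt(99438)/3 - (18750 + 0) = I*sqrt(99438)/3 - 1*18750 = I*sqrt(99438)/3 - 18750 = -18750 + I*sqrt(99438)/3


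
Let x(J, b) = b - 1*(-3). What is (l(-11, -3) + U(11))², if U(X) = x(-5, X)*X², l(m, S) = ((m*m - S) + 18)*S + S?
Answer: 1600225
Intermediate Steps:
x(J, b) = 3 + b (x(J, b) = b + 3 = 3 + b)
l(m, S) = S + S*(18 + m² - S) (l(m, S) = ((m² - S) + 18)*S + S = (18 + m² - S)*S + S = S*(18 + m² - S) + S = S + S*(18 + m² - S))
U(X) = X²*(3 + X) (U(X) = (3 + X)*X² = X²*(3 + X))
(l(-11, -3) + U(11))² = (-3*(19 + (-11)² - 1*(-3)) + 11²*(3 + 11))² = (-3*(19 + 121 + 3) + 121*14)² = (-3*143 + 1694)² = (-429 + 1694)² = 1265² = 1600225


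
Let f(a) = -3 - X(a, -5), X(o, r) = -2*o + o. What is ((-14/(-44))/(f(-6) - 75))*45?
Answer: -15/88 ≈ -0.17045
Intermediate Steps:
X(o, r) = -o
f(a) = -3 + a (f(a) = -3 - (-1)*a = -3 + a)
((-14/(-44))/(f(-6) - 75))*45 = ((-14/(-44))/((-3 - 6) - 75))*45 = ((-14*(-1/44))/(-9 - 75))*45 = ((7/22)/(-84))*45 = ((7/22)*(-1/84))*45 = -1/264*45 = -15/88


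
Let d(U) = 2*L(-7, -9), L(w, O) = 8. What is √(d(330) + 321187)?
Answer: √321203 ≈ 566.75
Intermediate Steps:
d(U) = 16 (d(U) = 2*8 = 16)
√(d(330) + 321187) = √(16 + 321187) = √321203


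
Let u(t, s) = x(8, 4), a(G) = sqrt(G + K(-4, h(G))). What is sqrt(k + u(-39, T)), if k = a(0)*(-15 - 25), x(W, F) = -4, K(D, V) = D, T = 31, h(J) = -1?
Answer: 2*sqrt(-1 - 20*I) ≈ 6.1685 - 6.4846*I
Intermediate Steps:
a(G) = sqrt(-4 + G) (a(G) = sqrt(G - 4) = sqrt(-4 + G))
u(t, s) = -4
k = -80*I (k = sqrt(-4 + 0)*(-15 - 25) = sqrt(-4)*(-40) = (2*I)*(-40) = -80*I ≈ -80.0*I)
sqrt(k + u(-39, T)) = sqrt(-80*I - 4) = sqrt(-4 - 80*I)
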